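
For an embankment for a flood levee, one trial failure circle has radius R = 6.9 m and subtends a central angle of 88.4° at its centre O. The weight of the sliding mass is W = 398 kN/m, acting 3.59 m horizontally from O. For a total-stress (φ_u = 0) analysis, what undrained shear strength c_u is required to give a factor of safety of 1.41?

FS = c_u·L_a·R / (W·d), so c_u = FS·W·d / (L_a·R).
Arc length L_a = R·θ = 6.9·(88.4°·π/180) = 6.9·1.5429 = 10.65 m
c_u = 1.41·398·3.59 / (10.65·6.9) = 2014.6 / 73.46 = 27.43 kPa

c_u = 27.4 kPa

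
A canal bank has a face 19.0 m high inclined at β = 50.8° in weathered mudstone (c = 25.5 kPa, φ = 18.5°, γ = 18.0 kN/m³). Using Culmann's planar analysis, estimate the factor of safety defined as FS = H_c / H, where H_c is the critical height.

H_c = (4c/γ) · sinβ cosφ / [1 − cos(β − φ)]
    = (4·25.5/18.0) · sin50.8°·cos18.5° / [1 − cos32.3°]
    = 5.667 · 0.7349 / 0.1547 = 26.91 m
FS = H_c / H = 26.91 / 19.0 = 1.416

FS = 1.42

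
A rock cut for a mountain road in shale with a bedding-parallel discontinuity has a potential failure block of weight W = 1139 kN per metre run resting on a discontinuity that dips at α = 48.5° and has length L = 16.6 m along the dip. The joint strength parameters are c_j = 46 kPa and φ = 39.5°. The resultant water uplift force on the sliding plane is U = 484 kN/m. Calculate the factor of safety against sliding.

Resolving the block weight along and normal to the plane and applying the Mohr–Coulomb strength on the joint:
N' = W cosα − U = 1139·cos48.5° − 484 = 270.7 kN/m
Driving force T = W sinα = 1139·sin48.5° = 853.1 kN/m
Resisting force R = c_j·L + N'·tanφ = 46·16.6 + 270.7·tan39.5° = 763.6 + 223.2 = 986.8 kN/m
FS = R / T = 986.8 / 853.1 = 1.157

FS = 1.16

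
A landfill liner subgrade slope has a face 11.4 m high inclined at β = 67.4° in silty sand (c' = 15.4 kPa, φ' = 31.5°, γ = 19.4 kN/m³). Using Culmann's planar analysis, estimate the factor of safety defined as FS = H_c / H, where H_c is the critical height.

H_c = (4c'/γ) · sinβ cosφ' / [1 − cos(β − φ')]
    = (4·15.4/19.4) · sin67.4°·cos31.5° / [1 − cos35.9°]
    = 3.175 · 0.7872 / 0.1900 = 13.16 m
FS = H_c / H = 13.16 / 11.4 = 1.154

FS = 1.15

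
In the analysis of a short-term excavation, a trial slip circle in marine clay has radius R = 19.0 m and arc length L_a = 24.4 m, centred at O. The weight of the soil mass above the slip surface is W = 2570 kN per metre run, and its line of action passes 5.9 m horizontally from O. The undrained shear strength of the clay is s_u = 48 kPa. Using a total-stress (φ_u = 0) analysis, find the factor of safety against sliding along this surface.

Taking moments about the centre O, the resisting moment is provided by the undrained shear strength acting along the arc:
M_R = s_u·L_a·R = 48·24.40·19.0 = 22252.8 kN·m/m
M_D = W·d = 2570·5.9 = 15163.0 kN·m/m
FS = M_R / M_D = 22252.8 / 15163.0 = 1.468

FS = 1.47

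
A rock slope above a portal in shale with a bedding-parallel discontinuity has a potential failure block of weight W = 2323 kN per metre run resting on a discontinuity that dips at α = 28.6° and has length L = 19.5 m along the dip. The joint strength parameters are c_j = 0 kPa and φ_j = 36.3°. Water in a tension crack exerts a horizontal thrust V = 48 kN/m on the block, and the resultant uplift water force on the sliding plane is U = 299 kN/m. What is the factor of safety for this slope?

FS = 1.09

Resolving the block weight along and normal to the plane and applying the Mohr–Coulomb strength on the joint:
N' = W cosα − U − V sinα = 2323·cos28.6° − 299 − 48·sin28.6° = 1717.6 kN/m
Driving force T = W sinα + V cosα = 2323·sin28.6° + 48·cos28.6° = 1154.1 kN/m
Resisting force R = c_j·L + N'·tanφ_j = 0·19.5 + 1717.6·tan36.3° = 0.0 + 1261.7 = 1261.7 kN/m
FS = R / T = 1261.7 / 1154.1 = 1.093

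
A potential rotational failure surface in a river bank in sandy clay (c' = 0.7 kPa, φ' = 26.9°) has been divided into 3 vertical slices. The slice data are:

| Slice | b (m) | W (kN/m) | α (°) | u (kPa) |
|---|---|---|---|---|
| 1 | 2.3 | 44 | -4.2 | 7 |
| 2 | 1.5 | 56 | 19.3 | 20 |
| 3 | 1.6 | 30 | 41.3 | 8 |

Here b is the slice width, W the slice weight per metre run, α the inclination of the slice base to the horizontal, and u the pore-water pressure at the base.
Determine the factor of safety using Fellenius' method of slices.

FS = 0.91

Ordinary method of slices: FS = Σ[c'·Δl_i + (W_i cosα_i − u_i·Δl_i)·tanφ'] / Σ W_i sinα_i, with Δl_i = b_i / cosα_i.
Slice 1: Δl = 2.3/cos(-4.2°) = 2.306 m; N'_1 = 44·cos(-4.2°) − 7·2.306 = 27.7; c'Δl = 1.61; W sinα = -3.2
Slice 2: Δl = 1.5/cos19.3° = 1.589 m; N'_2 = 56·cos19.3° − 20·1.589 = 21.1; c'Δl = 1.11; W sinα = 18.5
Slice 3: Δl = 1.6/cos41.3° = 2.130 m; N'_3 = 30·cos41.3° − 8·2.130 = 5.5; c'Δl = 1.49; W sinα = 19.8
Σc'Δl = 4.2 kN/m; ΣN' = 54.3 kN/m; ΣW sinα = 35.1 kN/m
Resisting = 4.2 + 54.3·tan26.9° = 4.2 + 27.6 = 31.8 kN/m
FS = 31.8 / 35.1 = 0.905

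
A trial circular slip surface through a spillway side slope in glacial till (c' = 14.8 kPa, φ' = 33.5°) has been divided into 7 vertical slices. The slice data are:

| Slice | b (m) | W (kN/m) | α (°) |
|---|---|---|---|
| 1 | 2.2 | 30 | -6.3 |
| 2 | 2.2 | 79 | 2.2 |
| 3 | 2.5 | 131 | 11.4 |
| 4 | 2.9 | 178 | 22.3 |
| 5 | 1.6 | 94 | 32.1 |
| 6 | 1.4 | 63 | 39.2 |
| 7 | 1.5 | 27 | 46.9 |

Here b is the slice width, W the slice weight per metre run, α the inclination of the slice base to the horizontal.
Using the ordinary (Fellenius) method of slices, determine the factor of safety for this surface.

Ordinary method of slices: FS = Σ[c'·Δl_i + (W_i cosα_i)·tanφ'] / Σ W_i sinα_i, with Δl_i = b_i / cosα_i.
Slice 1: Δl = 2.2/cos(-6.3°) = 2.213 m; N'_1 = 30·cos(-6.3°) = 29.8; c'Δl = 32.76; W sinα = -3.3
Slice 2: Δl = 2.2/cos2.2° = 2.202 m; N'_2 = 79·cos2.2° = 78.9; c'Δl = 32.58; W sinα = 3.0
Slice 3: Δl = 2.5/cos11.4° = 2.550 m; N'_3 = 131·cos11.4° = 128.4; c'Δl = 37.74; W sinα = 25.9
Slice 4: Δl = 2.9/cos22.3° = 3.134 m; N'_4 = 178·cos22.3° = 164.7; c'Δl = 46.39; W sinα = 67.5
Slice 5: Δl = 1.6/cos32.1° = 1.889 m; N'_5 = 94·cos32.1° = 79.6; c'Δl = 27.95; W sinα = 50.0
Slice 6: Δl = 1.4/cos39.2° = 1.807 m; N'_6 = 63·cos39.2° = 48.8; c'Δl = 26.74; W sinα = 39.8
Slice 7: Δl = 1.5/cos46.9° = 2.195 m; N'_7 = 27·cos46.9° = 18.4; c'Δl = 32.49; W sinα = 19.7
Σc'Δl = 236.7 kN/m; ΣN' = 548.8 kN/m; ΣW sinα = 202.7 kN/m
Resisting = 236.7 + 548.8·tan33.5° = 236.7 + 363.2 = 599.9 kN/m
FS = 599.9 / 202.7 = 2.960

FS = 2.96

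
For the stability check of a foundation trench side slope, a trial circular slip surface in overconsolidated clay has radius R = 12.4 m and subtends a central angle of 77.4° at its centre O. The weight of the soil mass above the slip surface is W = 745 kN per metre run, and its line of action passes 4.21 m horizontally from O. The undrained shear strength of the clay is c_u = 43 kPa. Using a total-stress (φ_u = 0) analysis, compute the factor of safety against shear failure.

Taking moments about the centre O, the resisting moment is provided by the undrained shear strength acting along the arc:
Arc length L_a = R·θ = 12.4·(77.4°·π/180) = 12.4·1.3509 = 16.75 m
M_R = c_u·L_a·R = 43·16.75·12.4 = 8931.6 kN·m/m
M_D = W·d = 745·4.21 = 3136.4 kN·m/m
FS = M_R / M_D = 8931.6 / 3136.4 = 2.848

FS = 2.85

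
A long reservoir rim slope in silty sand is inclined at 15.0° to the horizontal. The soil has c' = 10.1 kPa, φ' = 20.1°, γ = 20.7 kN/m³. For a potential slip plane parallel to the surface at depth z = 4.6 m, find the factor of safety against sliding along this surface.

FS = 1.79

For an infinite slope with a slip plane parallel to the surface (no pore pressure): FS = [c' + γz cos²β tanφ'] / [γz sinβ cosβ].
γz = 20.7·4.6 = 95.22 kN/m²
Numerator = 10.1 + 95.22·cos²15.0°·tan20.1° = 10.1 + 95.22·0.9330·0.3659 = 42.611 kPa
Denominator = 95.22·sin15.0°·cos15.0° = 95.22·0.2588·0.9659 = 23.805 kPa
FS = 42.611 / 23.805 = 1.790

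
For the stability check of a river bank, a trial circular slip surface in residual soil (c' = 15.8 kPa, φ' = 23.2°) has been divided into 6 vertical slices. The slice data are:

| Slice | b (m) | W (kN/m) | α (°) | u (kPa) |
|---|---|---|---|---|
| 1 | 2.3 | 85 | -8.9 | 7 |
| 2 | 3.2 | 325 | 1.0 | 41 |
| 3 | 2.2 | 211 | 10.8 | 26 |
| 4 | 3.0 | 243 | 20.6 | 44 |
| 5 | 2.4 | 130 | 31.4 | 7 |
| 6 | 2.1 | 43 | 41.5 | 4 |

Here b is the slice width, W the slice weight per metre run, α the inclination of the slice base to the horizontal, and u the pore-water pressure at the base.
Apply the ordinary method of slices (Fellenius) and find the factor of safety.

FS = 2.45

Ordinary method of slices: FS = Σ[c'·Δl_i + (W_i cosα_i − u_i·Δl_i)·tanφ'] / Σ W_i sinα_i, with Δl_i = b_i / cosα_i.
Slice 1: Δl = 2.3/cos(-8.9°) = 2.328 m; N'_1 = 85·cos(-8.9°) − 7·2.328 = 67.7; c'Δl = 36.78; W sinα = -13.2
Slice 2: Δl = 3.2/cos1.0° = 3.200 m; N'_2 = 325·cos1.0° − 41·3.200 = 193.7; c'Δl = 50.57; W sinα = 5.7
Slice 3: Δl = 2.2/cos10.8° = 2.240 m; N'_3 = 211·cos10.8° − 26·2.240 = 149.0; c'Δl = 35.39; W sinα = 39.5
Slice 4: Δl = 3.0/cos20.6° = 3.205 m; N'_4 = 243·cos20.6° − 44·3.205 = 86.4; c'Δl = 50.64; W sinα = 85.5
Slice 5: Δl = 2.4/cos31.4° = 2.812 m; N'_5 = 130·cos31.4° − 7·2.812 = 91.3; c'Δl = 44.43; W sinα = 67.7
Slice 6: Δl = 2.1/cos41.5° = 2.804 m; N'_6 = 43·cos41.5° − 4·2.804 = 21.0; c'Δl = 44.30; W sinα = 28.5
Σc'Δl = 262.1 kN/m; ΣN' = 609.2 kN/m; ΣW sinα = 213.8 kN/m
Resisting = 262.1 + 609.2·tan23.2° = 262.1 + 261.1 = 523.2 kN/m
FS = 523.2 / 213.8 = 2.447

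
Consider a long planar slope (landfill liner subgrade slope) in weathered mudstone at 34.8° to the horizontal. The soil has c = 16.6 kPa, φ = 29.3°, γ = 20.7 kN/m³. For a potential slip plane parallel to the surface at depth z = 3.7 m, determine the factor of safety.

FS = 1.27

For an infinite slope with a slip plane parallel to the surface (no pore pressure): FS = [c + γz cos²β tanφ] / [γz sinβ cosβ].
γz = 20.7·3.7 = 76.59 kN/m²
Numerator = 16.6 + 76.59·cos²34.8°·tan29.3° = 16.6 + 76.59·0.6743·0.5612 = 45.581 kPa
Denominator = 76.59·sin34.8°·cos34.8° = 76.59·0.5707·0.8211 = 35.893 kPa
FS = 45.581 / 35.893 = 1.270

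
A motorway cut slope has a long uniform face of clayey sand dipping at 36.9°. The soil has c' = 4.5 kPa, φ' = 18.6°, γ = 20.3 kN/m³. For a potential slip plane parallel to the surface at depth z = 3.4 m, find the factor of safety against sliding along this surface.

For an infinite slope with a slip plane parallel to the surface (no pore pressure): FS = [c' + γz cos²β tanφ'] / [γz sinβ cosβ].
γz = 20.3·3.4 = 69.02 kN/m²
Numerator = 4.5 + 69.02·cos²36.9°·tan18.6° = 4.5 + 69.02·0.6395·0.3365 = 19.354 kPa
Denominator = 69.02·sin36.9°·cos36.9° = 69.02·0.6004·0.7997 = 33.140 kPa
FS = 19.354 / 33.140 = 0.584

FS = 0.58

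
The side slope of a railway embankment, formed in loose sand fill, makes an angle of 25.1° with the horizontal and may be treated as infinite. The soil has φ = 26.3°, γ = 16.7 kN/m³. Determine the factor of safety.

For a dry cohesionless infinite slope the factor of safety is FS = tanφ / tanβ.
FS = tan26.3° / tan25.1° = 0.4942 / 0.4684 = 1.055

FS = 1.06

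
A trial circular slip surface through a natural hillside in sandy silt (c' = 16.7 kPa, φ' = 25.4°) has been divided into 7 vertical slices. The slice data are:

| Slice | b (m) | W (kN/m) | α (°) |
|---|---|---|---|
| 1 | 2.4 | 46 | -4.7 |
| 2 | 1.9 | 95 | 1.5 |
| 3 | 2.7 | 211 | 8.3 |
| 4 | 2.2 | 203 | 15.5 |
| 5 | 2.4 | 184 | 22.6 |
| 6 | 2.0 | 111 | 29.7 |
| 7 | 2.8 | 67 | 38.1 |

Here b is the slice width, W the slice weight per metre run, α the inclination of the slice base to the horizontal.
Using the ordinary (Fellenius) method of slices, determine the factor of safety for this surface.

Ordinary method of slices: FS = Σ[c'·Δl_i + (W_i cosα_i)·tanφ'] / Σ W_i sinα_i, with Δl_i = b_i / cosα_i.
Slice 1: Δl = 2.4/cos(-4.7°) = 2.408 m; N'_1 = 46·cos(-4.7°) = 45.8; c'Δl = 40.22; W sinα = -3.8
Slice 2: Δl = 1.9/cos1.5° = 1.901 m; N'_2 = 95·cos1.5° = 95.0; c'Δl = 31.74; W sinα = 2.5
Slice 3: Δl = 2.7/cos8.3° = 2.729 m; N'_3 = 211·cos8.3° = 208.8; c'Δl = 45.57; W sinα = 30.5
Slice 4: Δl = 2.2/cos15.5° = 2.283 m; N'_4 = 203·cos15.5° = 195.6; c'Δl = 38.13; W sinα = 54.2
Slice 5: Δl = 2.4/cos22.6° = 2.600 m; N'_5 = 184·cos22.6° = 169.9; c'Δl = 43.41; W sinα = 70.7
Slice 6: Δl = 2.0/cos29.7° = 2.302 m; N'_6 = 111·cos29.7° = 96.4; c'Δl = 38.45; W sinα = 55.0
Slice 7: Δl = 2.8/cos38.1° = 3.558 m; N'_7 = 67·cos38.1° = 52.7; c'Δl = 59.42; W sinα = 41.3
Σc'Δl = 296.9 kN/m; ΣN' = 864.2 kN/m; ΣW sinα = 250.5 kN/m
Resisting = 296.9 + 864.2·tan25.4° = 296.9 + 410.4 = 707.3 kN/m
FS = 707.3 / 250.5 = 2.824

FS = 2.82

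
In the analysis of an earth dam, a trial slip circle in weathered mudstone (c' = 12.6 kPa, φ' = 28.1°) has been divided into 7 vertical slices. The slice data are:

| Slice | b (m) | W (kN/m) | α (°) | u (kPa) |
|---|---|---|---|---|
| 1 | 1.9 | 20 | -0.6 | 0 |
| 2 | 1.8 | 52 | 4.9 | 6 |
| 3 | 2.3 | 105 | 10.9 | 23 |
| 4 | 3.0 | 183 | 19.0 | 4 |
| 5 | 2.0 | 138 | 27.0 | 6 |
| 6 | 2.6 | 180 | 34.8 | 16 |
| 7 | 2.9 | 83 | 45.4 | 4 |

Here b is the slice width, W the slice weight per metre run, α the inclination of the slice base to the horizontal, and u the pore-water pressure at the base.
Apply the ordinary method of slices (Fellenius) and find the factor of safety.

Ordinary method of slices: FS = Σ[c'·Δl_i + (W_i cosα_i − u_i·Δl_i)·tanφ'] / Σ W_i sinα_i, with Δl_i = b_i / cosα_i.
Slice 1: Δl = 1.9/cos(-0.6°) = 1.900 m; N'_1 = 20·cos(-0.6°) − 0·1.900 = 20.0; c'Δl = 23.94; W sinα = -0.2
Slice 2: Δl = 1.8/cos4.9° = 1.807 m; N'_2 = 52·cos4.9° − 6·1.807 = 41.0; c'Δl = 22.76; W sinα = 4.4
Slice 3: Δl = 2.3/cos10.9° = 2.342 m; N'_3 = 105·cos10.9° − 23·2.342 = 49.2; c'Δl = 29.51; W sinα = 19.9
Slice 4: Δl = 3.0/cos19.0° = 3.173 m; N'_4 = 183·cos19.0° − 4·3.173 = 160.3; c'Δl = 39.98; W sinα = 59.6
Slice 5: Δl = 2.0/cos27.0° = 2.245 m; N'_5 = 138·cos27.0° − 6·2.245 = 109.5; c'Δl = 28.28; W sinα = 62.7
Slice 6: Δl = 2.6/cos34.8° = 3.166 m; N'_6 = 180·cos34.8° − 16·3.166 = 97.1; c'Δl = 39.90; W sinα = 102.7
Slice 7: Δl = 2.9/cos45.4° = 4.130 m; N'_7 = 83·cos45.4° − 4·4.130 = 41.8; c'Δl = 52.04; W sinα = 59.1
Σc'Δl = 236.4 kN/m; ΣN' = 518.9 kN/m; ΣW sinα = 308.1 kN/m
Resisting = 236.4 + 518.9·tan28.1° = 236.4 + 277.1 = 513.5 kN/m
FS = 513.5 / 308.1 = 1.666

FS = 1.67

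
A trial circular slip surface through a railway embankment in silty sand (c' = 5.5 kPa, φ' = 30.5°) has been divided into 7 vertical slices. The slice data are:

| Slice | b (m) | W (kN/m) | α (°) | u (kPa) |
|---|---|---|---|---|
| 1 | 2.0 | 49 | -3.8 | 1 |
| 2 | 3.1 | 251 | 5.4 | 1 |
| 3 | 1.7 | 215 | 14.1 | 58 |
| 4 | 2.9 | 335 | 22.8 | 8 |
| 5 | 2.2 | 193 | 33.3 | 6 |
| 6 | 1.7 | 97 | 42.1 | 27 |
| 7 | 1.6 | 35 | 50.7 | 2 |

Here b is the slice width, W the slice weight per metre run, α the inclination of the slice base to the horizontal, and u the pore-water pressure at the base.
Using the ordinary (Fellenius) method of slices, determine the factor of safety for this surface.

Ordinary method of slices: FS = Σ[c'·Δl_i + (W_i cosα_i − u_i·Δl_i)·tanφ'] / Σ W_i sinα_i, with Δl_i = b_i / cosα_i.
Slice 1: Δl = 2.0/cos(-3.8°) = 2.004 m; N'_1 = 49·cos(-3.8°) − 1·2.004 = 46.9; c'Δl = 11.02; W sinα = -3.2
Slice 2: Δl = 3.1/cos5.4° = 3.114 m; N'_2 = 251·cos5.4° − 1·3.114 = 246.8; c'Δl = 17.13; W sinα = 23.6
Slice 3: Δl = 1.7/cos14.1° = 1.753 m; N'_3 = 215·cos14.1° − 58·1.753 = 106.9; c'Δl = 9.64; W sinα = 52.4
Slice 4: Δl = 2.9/cos22.8° = 3.146 m; N'_4 = 335·cos22.8° − 8·3.146 = 283.7; c'Δl = 17.30; W sinα = 129.8
Slice 5: Δl = 2.2/cos33.3° = 2.632 m; N'_5 = 193·cos33.3° − 6·2.632 = 145.5; c'Δl = 14.48; W sinα = 106.0
Slice 6: Δl = 1.7/cos42.1° = 2.291 m; N'_6 = 97·cos42.1° − 27·2.291 = 10.1; c'Δl = 12.60; W sinα = 65.0
Slice 7: Δl = 1.6/cos50.7° = 2.526 m; N'_7 = 35·cos50.7° − 2·2.526 = 17.1; c'Δl = 13.89; W sinα = 27.1
Σc'Δl = 96.1 kN/m; ΣN' = 856.9 kN/m; ΣW sinα = 400.6 kN/m
Resisting = 96.1 + 856.9·tan30.5° = 96.1 + 504.8 = 600.8 kN/m
FS = 600.8 / 400.6 = 1.500

FS = 1.50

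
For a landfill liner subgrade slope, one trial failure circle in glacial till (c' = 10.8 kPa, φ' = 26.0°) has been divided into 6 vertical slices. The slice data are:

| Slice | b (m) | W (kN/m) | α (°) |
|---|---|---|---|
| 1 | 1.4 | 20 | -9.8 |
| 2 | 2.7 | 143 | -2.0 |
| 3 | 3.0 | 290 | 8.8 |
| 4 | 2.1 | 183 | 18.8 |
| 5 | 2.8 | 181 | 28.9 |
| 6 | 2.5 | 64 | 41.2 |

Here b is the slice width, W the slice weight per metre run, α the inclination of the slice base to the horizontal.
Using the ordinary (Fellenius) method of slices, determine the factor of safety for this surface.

Ordinary method of slices: FS = Σ[c'·Δl_i + (W_i cosα_i)·tanφ'] / Σ W_i sinα_i, with Δl_i = b_i / cosα_i.
Slice 1: Δl = 1.4/cos(-9.8°) = 1.421 m; N'_1 = 20·cos(-9.8°) = 19.7; c'Δl = 15.34; W sinα = -3.4
Slice 2: Δl = 2.7/cos(-2.0°) = 2.702 m; N'_2 = 143·cos(-2.0°) = 142.9; c'Δl = 29.18; W sinα = -5.0
Slice 3: Δl = 3.0/cos8.8° = 3.036 m; N'_3 = 290·cos8.8° = 286.6; c'Δl = 32.79; W sinα = 44.4
Slice 4: Δl = 2.1/cos18.8° = 2.218 m; N'_4 = 183·cos18.8° = 173.2; c'Δl = 23.96; W sinα = 59.0
Slice 5: Δl = 2.8/cos28.9° = 3.198 m; N'_5 = 181·cos28.9° = 158.5; c'Δl = 34.54; W sinα = 87.5
Slice 6: Δl = 2.5/cos41.2° = 3.323 m; N'_6 = 64·cos41.2° = 48.2; c'Δl = 35.88; W sinα = 42.2
Σc'Δl = 171.7 kN/m; ΣN' = 829.1 kN/m; ΣW sinα = 224.6 kN/m
Resisting = 171.7 + 829.1·tan26.0° = 171.7 + 404.4 = 576.1 kN/m
FS = 576.1 / 224.6 = 2.565

FS = 2.57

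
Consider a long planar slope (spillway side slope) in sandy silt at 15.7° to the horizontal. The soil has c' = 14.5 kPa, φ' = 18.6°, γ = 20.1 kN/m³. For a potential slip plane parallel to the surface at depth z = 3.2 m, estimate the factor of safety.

For an infinite slope with a slip plane parallel to the surface (no pore pressure): FS = [c' + γz cos²β tanφ'] / [γz sinβ cosβ].
γz = 20.1·3.2 = 64.32 kN/m²
Numerator = 14.5 + 64.32·cos²15.7°·tan18.6° = 14.5 + 64.32·0.9268·0.3365 = 34.561 kPa
Denominator = 64.32·sin15.7°·cos15.7° = 64.32·0.2706·0.9627 = 16.756 kPa
FS = 34.561 / 16.756 = 2.063

FS = 2.06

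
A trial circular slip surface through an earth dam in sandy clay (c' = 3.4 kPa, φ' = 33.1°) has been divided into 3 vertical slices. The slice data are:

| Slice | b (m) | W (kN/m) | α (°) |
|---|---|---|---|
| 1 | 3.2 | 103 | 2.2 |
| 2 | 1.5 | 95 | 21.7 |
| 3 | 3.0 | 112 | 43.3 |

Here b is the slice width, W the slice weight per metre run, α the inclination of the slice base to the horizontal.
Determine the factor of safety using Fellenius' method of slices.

Ordinary method of slices: FS = Σ[c'·Δl_i + (W_i cosα_i)·tanφ'] / Σ W_i sinα_i, with Δl_i = b_i / cosα_i.
Slice 1: Δl = 3.2/cos2.2° = 3.202 m; N'_1 = 103·cos2.2° = 102.9; c'Δl = 10.89; W sinα = 4.0
Slice 2: Δl = 1.5/cos21.7° = 1.614 m; N'_2 = 95·cos21.7° = 88.3; c'Δl = 5.49; W sinα = 35.1
Slice 3: Δl = 3.0/cos43.3° = 4.122 m; N'_3 = 112·cos43.3° = 81.5; c'Δl = 14.02; W sinα = 76.8
Σc'Δl = 30.4 kN/m; ΣN' = 272.7 kN/m; ΣW sinα = 115.9 kN/m
Resisting = 30.4 + 272.7·tan33.1° = 30.4 + 177.8 = 208.2 kN/m
FS = 208.2 / 115.9 = 1.796

FS = 1.80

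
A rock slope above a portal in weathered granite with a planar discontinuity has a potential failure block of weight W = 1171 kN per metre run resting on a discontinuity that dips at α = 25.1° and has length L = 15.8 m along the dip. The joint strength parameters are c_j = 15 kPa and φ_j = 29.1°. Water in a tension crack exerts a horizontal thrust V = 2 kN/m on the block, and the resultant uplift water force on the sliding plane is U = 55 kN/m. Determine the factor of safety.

FS = 1.60

Resolving the block weight along and normal to the plane and applying the Mohr–Coulomb strength on the joint:
N' = W cosα − U − V sinα = 1171·cos25.1° − 55 − 2·sin25.1° = 1004.6 kN/m
Driving force T = W sinα + V cosα = 1171·sin25.1° + 2·cos25.1° = 498.5 kN/m
Resisting force R = c_j·L + N'·tanφ_j = 15·15.8 + 1004.6·tan29.1° = 237.0 + 559.1 = 796.1 kN/m
FS = R / T = 796.1 / 498.5 = 1.597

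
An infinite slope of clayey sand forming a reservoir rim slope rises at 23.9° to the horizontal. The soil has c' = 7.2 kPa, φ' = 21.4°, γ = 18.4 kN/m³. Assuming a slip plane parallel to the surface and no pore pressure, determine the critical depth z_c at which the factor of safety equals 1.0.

z_c = 9.14 m

Setting FS = 1.00 in FS = [c' + γz cos²β tanφ'] / [γz sinβ cosβ] and solving for z:
z = c' / [γ cosβ (FS·sinβ − cosβ·tanφ')]
  = 7.2 / [18.4·cos23.9°·(1.00·sin23.9° − cos23.9°·tan21.4°)]
  = 7.2 / [18.4·0.9143·(1.00·0.4051 − 0.9143·0.3919)]
  = 7.2 / 0.7881 = 9.136 m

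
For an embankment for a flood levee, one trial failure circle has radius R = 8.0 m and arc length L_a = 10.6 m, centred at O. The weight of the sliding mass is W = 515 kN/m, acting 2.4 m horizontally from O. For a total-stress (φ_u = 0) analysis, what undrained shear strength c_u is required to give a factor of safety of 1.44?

c_u = 21.0 kPa

FS = c_u·L_a·R / (W·d), so c_u = FS·W·d / (L_a·R).
c_u = 1.44·515·2.4 / (10.60·8.0) = 1779.8 / 84.80 = 20.99 kPa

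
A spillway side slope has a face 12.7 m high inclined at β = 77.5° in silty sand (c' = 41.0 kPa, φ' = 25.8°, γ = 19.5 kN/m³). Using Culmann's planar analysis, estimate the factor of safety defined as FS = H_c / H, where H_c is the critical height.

FS = 1.53

H_c = (4c'/γ) · sinβ cosφ' / [1 − cos(β − φ')]
    = (4·41.0/19.5) · sin77.5°·cos25.8° / [1 − cos51.7°]
    = 8.410 · 0.8790 / 0.3802 = 19.44 m
FS = H_c / H = 19.44 / 12.7 = 1.531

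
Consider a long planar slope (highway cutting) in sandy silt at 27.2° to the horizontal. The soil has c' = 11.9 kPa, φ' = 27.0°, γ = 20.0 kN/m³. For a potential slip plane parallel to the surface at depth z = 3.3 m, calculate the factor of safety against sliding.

FS = 1.43

For an infinite slope with a slip plane parallel to the surface (no pore pressure): FS = [c' + γz cos²β tanφ'] / [γz sinβ cosβ].
γz = 20.0·3.3 = 66.00 kN/m²
Numerator = 11.9 + 66.00·cos²27.2°·tan27.0° = 11.9 + 66.00·0.7911·0.5095 = 38.502 kPa
Denominator = 66.00·sin27.2°·cos27.2° = 66.00·0.4571·0.8894 = 26.832 kPa
FS = 38.502 / 26.832 = 1.435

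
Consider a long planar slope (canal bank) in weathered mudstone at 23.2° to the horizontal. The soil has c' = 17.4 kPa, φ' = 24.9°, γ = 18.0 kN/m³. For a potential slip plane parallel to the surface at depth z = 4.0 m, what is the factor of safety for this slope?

For an infinite slope with a slip plane parallel to the surface (no pore pressure): FS = [c' + γz cos²β tanφ'] / [γz sinβ cosβ].
γz = 18.0·4.0 = 72.00 kN/m²
Numerator = 17.4 + 72.00·cos²23.2°·tan24.9° = 17.4 + 72.00·0.8448·0.4642 = 45.635 kPa
Denominator = 72.00·sin23.2°·cos23.2° = 72.00·0.3939·0.9191 = 26.070 kPa
FS = 45.635 / 26.070 = 1.750

FS = 1.75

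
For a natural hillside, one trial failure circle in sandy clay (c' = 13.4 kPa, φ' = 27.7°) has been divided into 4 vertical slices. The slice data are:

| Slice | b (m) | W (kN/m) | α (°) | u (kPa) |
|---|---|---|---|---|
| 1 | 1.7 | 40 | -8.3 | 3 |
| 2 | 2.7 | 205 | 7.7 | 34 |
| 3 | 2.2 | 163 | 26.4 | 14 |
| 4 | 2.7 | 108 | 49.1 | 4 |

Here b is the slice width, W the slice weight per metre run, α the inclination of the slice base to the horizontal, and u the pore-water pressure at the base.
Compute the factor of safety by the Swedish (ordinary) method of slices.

Ordinary method of slices: FS = Σ[c'·Δl_i + (W_i cosα_i − u_i·Δl_i)·tanφ'] / Σ W_i sinα_i, with Δl_i = b_i / cosα_i.
Slice 1: Δl = 1.7/cos(-8.3°) = 1.718 m; N'_1 = 40·cos(-8.3°) − 3·1.718 = 34.4; c'Δl = 23.02; W sinα = -5.8
Slice 2: Δl = 2.7/cos7.7° = 2.725 m; N'_2 = 205·cos7.7° − 34·2.725 = 110.5; c'Δl = 36.51; W sinα = 27.5
Slice 3: Δl = 2.2/cos26.4° = 2.456 m; N'_3 = 163·cos26.4° − 14·2.456 = 111.6; c'Δl = 32.91; W sinα = 72.5
Slice 4: Δl = 2.7/cos49.1° = 4.124 m; N'_4 = 108·cos49.1° − 4·4.124 = 54.2; c'Δl = 55.26; W sinα = 81.6
Σc'Δl = 147.7 kN/m; ΣN' = 310.8 kN/m; ΣW sinα = 175.8 kN/m
Resisting = 147.7 + 310.8·tan27.7° = 147.7 + 163.2 = 310.9 kN/m
FS = 310.9 / 175.8 = 1.768

FS = 1.77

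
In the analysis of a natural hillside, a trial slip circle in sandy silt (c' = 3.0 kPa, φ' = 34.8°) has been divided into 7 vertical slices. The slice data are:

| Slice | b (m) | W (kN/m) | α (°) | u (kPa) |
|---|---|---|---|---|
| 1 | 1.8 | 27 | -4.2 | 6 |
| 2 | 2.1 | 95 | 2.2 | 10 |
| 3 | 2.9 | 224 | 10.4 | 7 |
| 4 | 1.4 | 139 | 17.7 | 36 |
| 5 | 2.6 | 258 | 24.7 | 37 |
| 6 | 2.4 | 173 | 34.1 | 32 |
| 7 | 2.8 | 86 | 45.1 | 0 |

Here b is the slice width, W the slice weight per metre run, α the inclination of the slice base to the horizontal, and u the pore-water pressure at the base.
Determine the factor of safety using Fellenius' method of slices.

Ordinary method of slices: FS = Σ[c'·Δl_i + (W_i cosα_i − u_i·Δl_i)·tanφ'] / Σ W_i sinα_i, with Δl_i = b_i / cosα_i.
Slice 1: Δl = 1.8/cos(-4.2°) = 1.805 m; N'_1 = 27·cos(-4.2°) − 6·1.805 = 16.1; c'Δl = 5.41; W sinα = -2.0
Slice 2: Δl = 2.1/cos2.2° = 2.102 m; N'_2 = 95·cos2.2° − 10·2.102 = 73.9; c'Δl = 6.30; W sinα = 3.6
Slice 3: Δl = 2.9/cos10.4° = 2.948 m; N'_3 = 224·cos10.4° − 7·2.948 = 199.7; c'Δl = 8.85; W sinα = 40.4
Slice 4: Δl = 1.4/cos17.7° = 1.470 m; N'_4 = 139·cos17.7° − 36·1.470 = 79.5; c'Δl = 4.41; W sinα = 42.3
Slice 5: Δl = 2.6/cos24.7° = 2.862 m; N'_5 = 258·cos24.7° − 37·2.862 = 128.5; c'Δl = 8.59; W sinα = 107.8
Slice 6: Δl = 2.4/cos34.1° = 2.898 m; N'_6 = 173·cos34.1° − 32·2.898 = 50.5; c'Δl = 8.70; W sinα = 97.0
Slice 7: Δl = 2.8/cos45.1° = 3.967 m; N'_7 = 86·cos45.1° − 0·3.967 = 60.7; c'Δl = 11.90; W sinα = 60.9
Σc'Δl = 54.2 kN/m; ΣN' = 608.9 kN/m; ΣW sinα = 350.1 kN/m
Resisting = 54.2 + 608.9·tan34.8° = 54.2 + 423.2 = 477.4 kN/m
FS = 477.4 / 350.1 = 1.364

FS = 1.36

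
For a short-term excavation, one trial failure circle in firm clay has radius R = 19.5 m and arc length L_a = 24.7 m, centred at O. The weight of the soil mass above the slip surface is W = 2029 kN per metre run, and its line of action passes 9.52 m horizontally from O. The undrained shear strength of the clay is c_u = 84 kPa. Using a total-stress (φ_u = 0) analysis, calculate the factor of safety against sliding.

FS = 2.09

Taking moments about the centre O, the resisting moment is provided by the undrained shear strength acting along the arc:
M_R = c_u·L_a·R = 84·24.70·19.5 = 40458.6 kN·m/m
M_D = W·d = 2029·9.52 = 19316.1 kN·m/m
FS = M_R / M_D = 40458.6 / 19316.1 = 2.095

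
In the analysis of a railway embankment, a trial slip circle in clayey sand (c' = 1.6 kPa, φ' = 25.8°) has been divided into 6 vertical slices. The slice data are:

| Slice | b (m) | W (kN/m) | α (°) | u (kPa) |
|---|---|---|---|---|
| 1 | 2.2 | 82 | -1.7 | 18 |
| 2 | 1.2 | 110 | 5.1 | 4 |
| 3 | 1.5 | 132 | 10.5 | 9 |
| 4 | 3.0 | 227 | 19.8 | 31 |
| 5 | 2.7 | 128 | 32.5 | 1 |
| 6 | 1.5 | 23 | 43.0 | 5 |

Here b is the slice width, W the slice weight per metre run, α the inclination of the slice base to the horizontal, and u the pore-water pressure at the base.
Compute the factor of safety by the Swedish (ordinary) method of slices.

Ordinary method of slices: FS = Σ[c'·Δl_i + (W_i cosα_i − u_i·Δl_i)·tanφ'] / Σ W_i sinα_i, with Δl_i = b_i / cosα_i.
Slice 1: Δl = 2.2/cos(-1.7°) = 2.201 m; N'_1 = 82·cos(-1.7°) − 18·2.201 = 42.3; c'Δl = 3.52; W sinα = -2.4
Slice 2: Δl = 1.2/cos5.1° = 1.205 m; N'_2 = 110·cos5.1° − 4·1.205 = 104.7; c'Δl = 1.93; W sinα = 9.8
Slice 3: Δl = 1.5/cos10.5° = 1.526 m; N'_3 = 132·cos10.5° − 9·1.526 = 116.1; c'Δl = 2.44; W sinα = 24.1
Slice 4: Δl = 3.0/cos19.8° = 3.189 m; N'_4 = 227·cos19.8° − 31·3.189 = 114.7; c'Δl = 5.10; W sinα = 76.9
Slice 5: Δl = 2.7/cos32.5° = 3.201 m; N'_5 = 128·cos32.5° − 1·3.201 = 104.8; c'Δl = 5.12; W sinα = 68.8
Slice 6: Δl = 1.5/cos43.0° = 2.051 m; N'_6 = 23·cos43.0° − 5·2.051 = 6.6; c'Δl = 3.28; W sinα = 15.7
Σc'Δl = 21.4 kN/m; ΣN' = 489.2 kN/m; ΣW sinα = 192.8 kN/m
Resisting = 21.4 + 489.2·tan25.8° = 21.4 + 236.5 = 257.9 kN/m
FS = 257.9 / 192.8 = 1.338

FS = 1.34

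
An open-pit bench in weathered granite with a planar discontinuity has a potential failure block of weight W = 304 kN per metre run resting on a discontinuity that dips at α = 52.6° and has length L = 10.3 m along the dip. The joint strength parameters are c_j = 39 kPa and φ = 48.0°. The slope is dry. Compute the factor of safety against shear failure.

Resolving the block weight along and normal to the plane and applying the Mohr–Coulomb strength on the joint:
N' = W cosα = 304·cos52.6° = 184.6 kN/m
Driving force T = W sinα = 304·sin52.6° = 241.5 kN/m
Resisting force R = c_j·L + N'·tanφ = 39·10.3 + 184.6·tan48.0° = 401.7 + 205.1 = 606.8 kN/m
FS = R / T = 606.8 / 241.5 = 2.512

FS = 2.51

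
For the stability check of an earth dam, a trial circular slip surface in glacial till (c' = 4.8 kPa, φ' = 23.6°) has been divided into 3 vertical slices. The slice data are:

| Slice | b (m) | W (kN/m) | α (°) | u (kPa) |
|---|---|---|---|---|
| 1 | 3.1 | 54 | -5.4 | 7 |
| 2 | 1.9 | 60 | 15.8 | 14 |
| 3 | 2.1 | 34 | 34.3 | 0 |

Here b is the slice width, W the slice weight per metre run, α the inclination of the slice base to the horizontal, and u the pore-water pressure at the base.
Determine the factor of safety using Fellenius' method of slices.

FS = 2.50

Ordinary method of slices: FS = Σ[c'·Δl_i + (W_i cosα_i − u_i·Δl_i)·tanφ'] / Σ W_i sinα_i, with Δl_i = b_i / cosα_i.
Slice 1: Δl = 3.1/cos(-5.4°) = 3.114 m; N'_1 = 54·cos(-5.4°) − 7·3.114 = 32.0; c'Δl = 14.95; W sinα = -5.1
Slice 2: Δl = 1.9/cos15.8° = 1.975 m; N'_2 = 60·cos15.8° − 14·1.975 = 30.1; c'Δl = 9.48; W sinα = 16.3
Slice 3: Δl = 2.1/cos34.3° = 2.542 m; N'_3 = 34·cos34.3° − 0·2.542 = 28.1; c'Δl = 12.20; W sinα = 19.2
Σc'Δl = 36.6 kN/m; ΣN' = 90.1 kN/m; ΣW sinα = 30.4 kN/m
Resisting = 36.6 + 90.1·tan23.6° = 36.6 + 39.4 = 76.0 kN/m
FS = 76.0 / 30.4 = 2.499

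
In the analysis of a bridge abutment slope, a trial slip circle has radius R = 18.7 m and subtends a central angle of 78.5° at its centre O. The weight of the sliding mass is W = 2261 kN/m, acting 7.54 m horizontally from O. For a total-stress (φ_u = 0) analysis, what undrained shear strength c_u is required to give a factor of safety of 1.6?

FS = c_u·L_a·R / (W·d), so c_u = FS·W·d / (L_a·R).
Arc length L_a = R·θ = 18.7·(78.5°·π/180) = 18.7·1.3701 = 25.62 m
c_u = 1.6·2261·7.54 / (25.62·18.7) = 27276.7 / 479.10 = 56.93 kPa

c_u = 56.9 kPa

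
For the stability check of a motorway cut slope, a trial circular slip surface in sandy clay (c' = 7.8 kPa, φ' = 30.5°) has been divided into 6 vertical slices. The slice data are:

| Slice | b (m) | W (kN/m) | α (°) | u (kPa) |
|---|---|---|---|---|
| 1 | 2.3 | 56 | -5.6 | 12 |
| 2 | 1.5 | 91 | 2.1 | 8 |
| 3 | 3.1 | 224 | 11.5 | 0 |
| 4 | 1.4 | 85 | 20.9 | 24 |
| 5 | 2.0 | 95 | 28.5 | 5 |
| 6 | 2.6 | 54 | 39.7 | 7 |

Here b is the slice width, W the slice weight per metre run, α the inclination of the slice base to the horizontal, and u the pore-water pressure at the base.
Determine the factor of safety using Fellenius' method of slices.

FS = 2.50

Ordinary method of slices: FS = Σ[c'·Δl_i + (W_i cosα_i − u_i·Δl_i)·tanφ'] / Σ W_i sinα_i, with Δl_i = b_i / cosα_i.
Slice 1: Δl = 2.3/cos(-5.6°) = 2.311 m; N'_1 = 56·cos(-5.6°) − 12·2.311 = 28.0; c'Δl = 18.03; W sinα = -5.5
Slice 2: Δl = 1.5/cos2.1° = 1.501 m; N'_2 = 91·cos2.1° − 8·1.501 = 78.9; c'Δl = 11.71; W sinα = 3.3
Slice 3: Δl = 3.1/cos11.5° = 3.164 m; N'_3 = 224·cos11.5° − 0·3.164 = 219.5; c'Δl = 24.68; W sinα = 44.7
Slice 4: Δl = 1.4/cos20.9° = 1.499 m; N'_4 = 85·cos20.9° − 24·1.499 = 43.4; c'Δl = 11.69; W sinα = 30.3
Slice 5: Δl = 2.0/cos28.5° = 2.276 m; N'_5 = 95·cos28.5° − 5·2.276 = 72.1; c'Δl = 17.75; W sinα = 45.3
Slice 6: Δl = 2.6/cos39.7° = 3.379 m; N'_6 = 54·cos39.7° − 7·3.379 = 17.9; c'Δl = 26.36; W sinα = 34.5
Σc'Δl = 110.2 kN/m; ΣN' = 459.9 kN/m; ΣW sinα = 152.7 kN/m
Resisting = 110.2 + 459.9·tan30.5° = 110.2 + 270.9 = 381.1 kN/m
FS = 381.1 / 152.7 = 2.496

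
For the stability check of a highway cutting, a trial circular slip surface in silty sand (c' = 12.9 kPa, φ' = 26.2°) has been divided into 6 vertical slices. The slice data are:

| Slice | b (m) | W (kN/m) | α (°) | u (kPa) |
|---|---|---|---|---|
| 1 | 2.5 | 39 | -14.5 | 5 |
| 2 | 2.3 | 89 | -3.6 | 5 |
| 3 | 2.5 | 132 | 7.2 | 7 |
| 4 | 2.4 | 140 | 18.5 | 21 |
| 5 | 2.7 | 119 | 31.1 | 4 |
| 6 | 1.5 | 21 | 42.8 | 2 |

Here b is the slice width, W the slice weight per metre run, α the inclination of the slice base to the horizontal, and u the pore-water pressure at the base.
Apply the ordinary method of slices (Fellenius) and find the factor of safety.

Ordinary method of slices: FS = Σ[c'·Δl_i + (W_i cosα_i − u_i·Δl_i)·tanφ'] / Σ W_i sinα_i, with Δl_i = b_i / cosα_i.
Slice 1: Δl = 2.5/cos(-14.5°) = 2.582 m; N'_1 = 39·cos(-14.5°) − 5·2.582 = 24.8; c'Δl = 33.31; W sinα = -9.8
Slice 2: Δl = 2.3/cos(-3.6°) = 2.305 m; N'_2 = 89·cos(-3.6°) − 5·2.305 = 77.3; c'Δl = 29.73; W sinα = -5.6
Slice 3: Δl = 2.5/cos7.2° = 2.520 m; N'_3 = 132·cos7.2° − 7·2.520 = 113.3; c'Δl = 32.51; W sinα = 16.5
Slice 4: Δl = 2.4/cos18.5° = 2.531 m; N'_4 = 140·cos18.5° − 21·2.531 = 79.6; c'Δl = 32.65; W sinα = 44.4
Slice 5: Δl = 2.7/cos31.1° = 3.153 m; N'_5 = 119·cos31.1° − 4·3.153 = 89.3; c'Δl = 40.68; W sinα = 61.5
Slice 6: Δl = 1.5/cos42.8° = 2.044 m; N'_6 = 21·cos42.8° − 2·2.044 = 11.3; c'Δl = 26.37; W sinα = 14.3
Σc'Δl = 195.2 kN/m; ΣN' = 395.7 kN/m; ΣW sinα = 121.3 kN/m
Resisting = 195.2 + 395.7·tan26.2° = 195.2 + 194.7 = 389.9 kN/m
FS = 389.9 / 121.3 = 3.213

FS = 3.21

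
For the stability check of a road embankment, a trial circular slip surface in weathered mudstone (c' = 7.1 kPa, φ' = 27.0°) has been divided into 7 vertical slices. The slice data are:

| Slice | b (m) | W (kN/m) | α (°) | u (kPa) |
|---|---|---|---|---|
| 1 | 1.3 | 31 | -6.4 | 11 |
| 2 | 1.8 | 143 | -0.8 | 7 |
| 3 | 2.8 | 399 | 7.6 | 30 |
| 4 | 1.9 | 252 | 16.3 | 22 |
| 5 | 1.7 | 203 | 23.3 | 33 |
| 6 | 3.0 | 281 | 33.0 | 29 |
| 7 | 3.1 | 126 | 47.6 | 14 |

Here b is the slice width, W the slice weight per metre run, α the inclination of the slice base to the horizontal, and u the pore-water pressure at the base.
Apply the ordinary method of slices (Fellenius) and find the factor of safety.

Ordinary method of slices: FS = Σ[c'·Δl_i + (W_i cosα_i − u_i·Δl_i)·tanφ'] / Σ W_i sinα_i, with Δl_i = b_i / cosα_i.
Slice 1: Δl = 1.3/cos(-6.4°) = 1.308 m; N'_1 = 31·cos(-6.4°) − 11·1.308 = 16.4; c'Δl = 9.29; W sinα = -3.5
Slice 2: Δl = 1.8/cos(-0.8°) = 1.800 m; N'_2 = 143·cos(-0.8°) − 7·1.800 = 130.4; c'Δl = 12.78; W sinα = -2.0
Slice 3: Δl = 2.8/cos7.6° = 2.825 m; N'_3 = 399·cos7.6° − 30·2.825 = 310.8; c'Δl = 20.06; W sinα = 52.8
Slice 4: Δl = 1.9/cos16.3° = 1.980 m; N'_4 = 252·cos16.3° − 22·1.980 = 198.3; c'Δl = 14.05; W sinα = 70.7
Slice 5: Δl = 1.7/cos23.3° = 1.851 m; N'_5 = 203·cos23.3° − 33·1.851 = 125.4; c'Δl = 13.14; W sinα = 80.3
Slice 6: Δl = 3.0/cos33.0° = 3.577 m; N'_6 = 281·cos33.0° − 29·3.577 = 131.9; c'Δl = 25.40; W sinα = 153.0
Slice 7: Δl = 3.1/cos47.6° = 4.597 m; N'_7 = 126·cos47.6° − 14·4.597 = 20.6; c'Δl = 32.64; W sinα = 93.0
Σc'Δl = 127.4 kN/m; ΣN' = 933.8 kN/m; ΣW sinα = 444.4 kN/m
Resisting = 127.4 + 933.8·tan27.0° = 127.4 + 475.8 = 603.1 kN/m
FS = 603.1 / 444.4 = 1.357

FS = 1.36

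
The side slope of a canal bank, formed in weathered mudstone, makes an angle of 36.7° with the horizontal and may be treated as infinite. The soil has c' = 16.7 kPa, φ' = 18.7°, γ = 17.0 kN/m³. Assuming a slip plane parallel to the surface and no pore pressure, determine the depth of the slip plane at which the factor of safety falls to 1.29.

Setting FS = 1.29 in FS = [c' + γz cos²β tanφ'] / [γz sinβ cosβ] and solving for z:
z = c' / [γ cosβ (FS·sinβ − cosβ·tanφ')]
  = 16.7 / [17.0·cos36.7°·(1.29·sin36.7° − cos36.7°·tan18.7°)]
  = 16.7 / [17.0·0.8018·(1.29·0.5976 − 0.8018·0.3385)]
  = 16.7 / 6.8090 = 2.453 m

z = 2.45 m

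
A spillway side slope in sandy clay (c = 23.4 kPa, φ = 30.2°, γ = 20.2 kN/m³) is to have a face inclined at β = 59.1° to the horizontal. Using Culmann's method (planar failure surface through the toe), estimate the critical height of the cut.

H_c = 27.59 m

Culmann's analysis gives the critical failure plane at α_cr = (β + φ)/2 = (59.1 + 30.2)/2 = 44.6°, and the critical height
H_c = (4c/γ) · sinβ cosφ / [1 − cos(β − φ)]
    = (4·23.4/20.2) · sin59.1°·cos30.2° / [1 − cos(28.9°)]
    = 4.634 · 0.8581·0.8643 / [1 − 0.8755]
    = 4.634 · 0.7416 / 0.1245
    = 27.59 m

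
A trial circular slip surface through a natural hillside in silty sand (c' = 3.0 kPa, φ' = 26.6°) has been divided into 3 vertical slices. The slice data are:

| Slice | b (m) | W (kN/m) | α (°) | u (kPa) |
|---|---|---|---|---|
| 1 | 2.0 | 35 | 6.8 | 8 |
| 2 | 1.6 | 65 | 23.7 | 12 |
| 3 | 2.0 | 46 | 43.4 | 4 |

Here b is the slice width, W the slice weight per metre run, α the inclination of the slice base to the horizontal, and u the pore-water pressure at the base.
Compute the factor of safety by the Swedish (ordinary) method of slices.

Ordinary method of slices: FS = Σ[c'·Δl_i + (W_i cosα_i − u_i·Δl_i)·tanφ'] / Σ W_i sinα_i, with Δl_i = b_i / cosα_i.
Slice 1: Δl = 2.0/cos6.8° = 2.014 m; N'_1 = 35·cos6.8° − 8·2.014 = 18.6; c'Δl = 6.04; W sinα = 4.1
Slice 2: Δl = 1.6/cos23.7° = 1.747 m; N'_2 = 65·cos23.7° − 12·1.747 = 38.5; c'Δl = 5.24; W sinα = 26.1
Slice 3: Δl = 2.0/cos43.4° = 2.753 m; N'_3 = 46·cos43.4° − 4·2.753 = 22.4; c'Δl = 8.26; W sinα = 31.6
Σc'Δl = 19.5 kN/m; ΣN' = 79.6 kN/m; ΣW sinα = 61.9 kN/m
Resisting = 19.5 + 79.6·tan26.6° = 19.5 + 39.9 = 59.4 kN/m
FS = 59.4 / 61.9 = 0.960

FS = 0.96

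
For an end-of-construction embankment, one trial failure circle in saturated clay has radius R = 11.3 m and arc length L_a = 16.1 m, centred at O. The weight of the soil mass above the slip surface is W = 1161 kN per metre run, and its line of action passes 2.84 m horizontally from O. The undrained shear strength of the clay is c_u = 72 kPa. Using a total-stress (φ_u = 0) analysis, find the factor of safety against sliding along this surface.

Taking moments about the centre O, the resisting moment is provided by the undrained shear strength acting along the arc:
M_R = c_u·L_a·R = 72·16.10·11.3 = 13099.0 kN·m/m
M_D = W·d = 1161·2.84 = 3297.2 kN·m/m
FS = M_R / M_D = 13099.0 / 3297.2 = 3.973

FS = 3.97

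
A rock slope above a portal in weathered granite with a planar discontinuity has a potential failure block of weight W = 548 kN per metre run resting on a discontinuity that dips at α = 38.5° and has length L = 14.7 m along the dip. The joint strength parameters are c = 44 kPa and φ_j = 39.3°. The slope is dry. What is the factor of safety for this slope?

FS = 2.92

Resolving the block weight along and normal to the plane and applying the Mohr–Coulomb strength on the joint:
N' = W cosα = 548·cos38.5° = 428.9 kN/m
Driving force T = W sinα = 548·sin38.5° = 341.1 kN/m
Resisting force R = c·L + N'·tanφ_j = 44·14.7 + 428.9·tan39.3° = 646.8 + 351.0 = 997.8 kN/m
FS = R / T = 997.8 / 341.1 = 2.925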